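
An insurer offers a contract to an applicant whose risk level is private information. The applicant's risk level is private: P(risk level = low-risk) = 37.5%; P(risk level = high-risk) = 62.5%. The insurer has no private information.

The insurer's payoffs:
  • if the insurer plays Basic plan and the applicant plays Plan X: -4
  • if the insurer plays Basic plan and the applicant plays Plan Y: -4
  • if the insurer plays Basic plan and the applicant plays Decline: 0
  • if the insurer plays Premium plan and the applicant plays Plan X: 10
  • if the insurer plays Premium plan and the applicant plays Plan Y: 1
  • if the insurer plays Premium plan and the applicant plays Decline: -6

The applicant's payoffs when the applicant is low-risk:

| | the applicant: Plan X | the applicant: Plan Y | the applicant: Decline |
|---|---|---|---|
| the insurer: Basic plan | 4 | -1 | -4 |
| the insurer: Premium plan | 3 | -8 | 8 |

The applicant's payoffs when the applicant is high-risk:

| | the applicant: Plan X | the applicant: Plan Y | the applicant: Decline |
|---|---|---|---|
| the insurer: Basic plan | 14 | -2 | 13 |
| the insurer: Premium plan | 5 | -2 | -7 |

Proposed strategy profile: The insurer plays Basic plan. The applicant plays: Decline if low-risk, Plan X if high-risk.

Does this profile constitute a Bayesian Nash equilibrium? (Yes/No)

No

The insurer plays Basic plan: E[Basic plan] = 0.375·(0) + 0.625·(-4) = -2.5; E[Premium plan] = 4. Not best-responding. ✗
The applicant (risk level low-risk), facing Basic plan: Plan X gives 4, Plan Y gives -1, Decline gives -4. Proposed Decline is not best — profitable deviation exists. ✗
The applicant (risk level high-risk), facing Basic plan: Plan X gives 14, Plan Y gives -2, Decline gives 13. Proposed Plan X is best. ✓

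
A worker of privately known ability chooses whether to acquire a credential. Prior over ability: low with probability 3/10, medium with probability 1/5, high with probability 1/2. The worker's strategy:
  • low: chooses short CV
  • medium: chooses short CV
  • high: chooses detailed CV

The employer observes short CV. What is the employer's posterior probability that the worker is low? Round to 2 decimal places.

P(short CV) = (3/10)·1 + (1/5)·1 + (1/2)·0 = 1/2
P(low | short CV) = ((3/10)·1) / (1/2) = (3/10) / (1/2) = 3/5

0.60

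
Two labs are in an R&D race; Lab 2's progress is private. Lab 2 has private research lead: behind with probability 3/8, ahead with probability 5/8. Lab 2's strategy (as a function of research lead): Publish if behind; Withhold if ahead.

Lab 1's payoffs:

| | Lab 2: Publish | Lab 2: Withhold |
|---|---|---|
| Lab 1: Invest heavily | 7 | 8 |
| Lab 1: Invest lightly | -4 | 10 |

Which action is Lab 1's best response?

E[Invest heavily] = 3/8·(7) + 5/8·(8) = 61/8
E[Invest lightly] = 3/8·(-4) + 5/8·(10) = 19/4
Best response: Invest heavily (61/8 is the largest).

Invest heavily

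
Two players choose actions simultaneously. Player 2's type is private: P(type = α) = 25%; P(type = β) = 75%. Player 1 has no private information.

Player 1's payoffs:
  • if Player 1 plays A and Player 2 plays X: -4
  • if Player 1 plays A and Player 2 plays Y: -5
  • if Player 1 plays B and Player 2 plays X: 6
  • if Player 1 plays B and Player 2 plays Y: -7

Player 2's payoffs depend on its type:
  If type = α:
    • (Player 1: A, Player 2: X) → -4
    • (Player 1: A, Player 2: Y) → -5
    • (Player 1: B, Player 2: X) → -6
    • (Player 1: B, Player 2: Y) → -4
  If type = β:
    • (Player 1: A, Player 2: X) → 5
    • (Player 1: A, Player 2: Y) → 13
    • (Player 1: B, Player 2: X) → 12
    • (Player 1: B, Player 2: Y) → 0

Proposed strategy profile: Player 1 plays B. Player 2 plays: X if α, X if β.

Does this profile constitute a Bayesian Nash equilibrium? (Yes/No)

A profile is a BNE iff every type of every player is best-responding given beliefs about the other side.
Player 1 plays B: E[B] = 0.25·(6) + 0.75·(6) = 6; E[A] = -4. Best-responding. ✓
Player 2 (type α), facing B: X gives -6, Y gives -4. Proposed X is not best — profitable deviation exists. ✗
Player 2 (type β), facing B: X gives 12, Y gives 0. Proposed X is best. ✓

No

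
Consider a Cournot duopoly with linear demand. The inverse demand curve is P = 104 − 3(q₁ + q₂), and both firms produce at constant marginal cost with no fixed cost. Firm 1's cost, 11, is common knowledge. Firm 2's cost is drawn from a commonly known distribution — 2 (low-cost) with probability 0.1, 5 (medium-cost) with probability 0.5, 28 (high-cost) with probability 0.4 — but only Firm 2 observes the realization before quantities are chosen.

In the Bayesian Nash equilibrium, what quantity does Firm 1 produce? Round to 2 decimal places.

Type-c best response for Firm 2: q₂(c) = (104 − c)/6 − q₁/2.
Firm 1 maximizes expected profit; its first-order condition is 104 − 6q₁ − 3E[q₂] − 11 = 0.
Substituting E[q₂] and solving: E[c₂] = 13.9, so q₁ = (104 − 2·11 + 13.9)/9 = 10.6556.

10.66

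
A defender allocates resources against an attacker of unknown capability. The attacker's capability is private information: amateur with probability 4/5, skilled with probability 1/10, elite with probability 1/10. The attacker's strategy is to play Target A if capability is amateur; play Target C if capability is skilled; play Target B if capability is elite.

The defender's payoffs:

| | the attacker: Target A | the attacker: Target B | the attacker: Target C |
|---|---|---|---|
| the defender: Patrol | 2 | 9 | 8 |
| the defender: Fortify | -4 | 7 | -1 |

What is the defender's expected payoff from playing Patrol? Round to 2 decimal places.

3.30

Take the expectation over the attacker's capability, weighting each type's action by its prior probability.
E[Patrol] = 4/5·2 + 1/10·8 + 1/10·9 = 8/5 + 4/5 + 9/10 = 33/10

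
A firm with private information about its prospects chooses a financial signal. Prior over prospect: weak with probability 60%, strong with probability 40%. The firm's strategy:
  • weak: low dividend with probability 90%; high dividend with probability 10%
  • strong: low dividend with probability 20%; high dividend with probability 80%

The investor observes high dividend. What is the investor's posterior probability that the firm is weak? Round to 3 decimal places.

P(high dividend) = 0.6·0.1 + 0.4·0.8 = 0.38
P(weak | high dividend) = (0.6·0.1) / 0.38 = 0.06 / 0.38 = 0.157895

0.158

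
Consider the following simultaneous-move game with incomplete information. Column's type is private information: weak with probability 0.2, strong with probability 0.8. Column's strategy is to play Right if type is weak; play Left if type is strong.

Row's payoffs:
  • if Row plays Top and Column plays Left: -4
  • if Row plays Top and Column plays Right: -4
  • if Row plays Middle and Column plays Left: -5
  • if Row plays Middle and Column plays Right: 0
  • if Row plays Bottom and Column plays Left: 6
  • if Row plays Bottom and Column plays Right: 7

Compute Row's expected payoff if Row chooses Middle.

E[Middle] = 0.2·0 + 0.8·(-5) = 0 + (-4) = -4

-4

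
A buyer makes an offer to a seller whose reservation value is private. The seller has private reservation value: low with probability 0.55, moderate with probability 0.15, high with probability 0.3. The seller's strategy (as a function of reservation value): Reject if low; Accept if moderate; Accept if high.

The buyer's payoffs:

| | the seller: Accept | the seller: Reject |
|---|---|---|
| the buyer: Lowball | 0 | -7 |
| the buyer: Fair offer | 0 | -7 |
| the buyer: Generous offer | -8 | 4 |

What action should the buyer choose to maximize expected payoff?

E[Lowball] = 0.55·(-7) + 0.15·(0) + 0.3·(0) = -3.85
E[Fair offer] = 0.55·(-7) + 0.15·(0) + 0.3·(0) = -3.85
E[Generous offer] = 0.55·(4) + 0.15·(-8) + 0.3·(-8) = -1.4
Best response: Generous offer (-1.4 is the largest).

Generous offer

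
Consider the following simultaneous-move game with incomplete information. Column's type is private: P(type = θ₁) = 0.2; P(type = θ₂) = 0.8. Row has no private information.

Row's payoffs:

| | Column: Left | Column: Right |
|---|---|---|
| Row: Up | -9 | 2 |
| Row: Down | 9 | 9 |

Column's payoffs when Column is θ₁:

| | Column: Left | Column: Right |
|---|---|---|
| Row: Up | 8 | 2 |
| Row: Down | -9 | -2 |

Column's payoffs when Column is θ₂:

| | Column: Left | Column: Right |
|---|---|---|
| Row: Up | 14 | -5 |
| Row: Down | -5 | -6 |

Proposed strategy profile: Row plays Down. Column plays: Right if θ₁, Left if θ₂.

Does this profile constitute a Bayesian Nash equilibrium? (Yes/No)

Yes

A profile is a BNE iff every type of every player is best-responding given beliefs about the other side.
Row plays Down: E[Down] = 0.2·(9) + 0.8·(9) = 9; E[Up] = -6.8. Best-responding. ✓
Column (type θ₁), facing Down: Left gives -9, Right gives -2. Proposed Right is best. ✓
Column (type θ₂), facing Down: Left gives -5, Right gives -6. Proposed Left is best. ✓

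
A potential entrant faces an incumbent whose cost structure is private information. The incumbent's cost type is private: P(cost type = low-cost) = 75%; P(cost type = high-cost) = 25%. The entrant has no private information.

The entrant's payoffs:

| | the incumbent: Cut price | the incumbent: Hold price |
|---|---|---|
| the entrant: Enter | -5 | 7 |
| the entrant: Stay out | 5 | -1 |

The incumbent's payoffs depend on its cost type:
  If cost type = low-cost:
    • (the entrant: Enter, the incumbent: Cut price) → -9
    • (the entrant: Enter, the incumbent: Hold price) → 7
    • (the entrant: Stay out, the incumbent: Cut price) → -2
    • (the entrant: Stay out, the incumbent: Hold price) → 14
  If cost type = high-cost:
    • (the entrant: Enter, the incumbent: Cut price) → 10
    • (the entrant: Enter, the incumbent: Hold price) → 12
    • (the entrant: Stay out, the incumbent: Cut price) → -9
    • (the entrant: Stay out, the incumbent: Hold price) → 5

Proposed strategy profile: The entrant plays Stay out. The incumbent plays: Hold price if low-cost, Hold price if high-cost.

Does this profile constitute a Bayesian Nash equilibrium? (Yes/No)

The entrant plays Stay out: E[Stay out] = 0.75·(-1) + 0.25·(-1) = -1; E[Enter] = 7. Not best-responding. ✗
The incumbent (cost type low-cost), facing Stay out: Cut price gives -2, Hold price gives 14. Proposed Hold price is best. ✓
The incumbent (cost type high-cost), facing Stay out: Cut price gives -9, Hold price gives 5. Proposed Hold price is best. ✓

No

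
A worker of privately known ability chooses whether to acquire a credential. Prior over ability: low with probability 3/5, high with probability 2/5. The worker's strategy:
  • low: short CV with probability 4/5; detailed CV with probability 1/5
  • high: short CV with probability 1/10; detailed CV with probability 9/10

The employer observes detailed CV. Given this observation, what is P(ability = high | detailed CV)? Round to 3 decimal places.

0.750

P(detailed CV) = (3/5)·(1/5) + (2/5)·(9/10) = 12/25
P(high | detailed CV) = ((2/5)·(9/10)) / (12/25) = (9/25) / (12/25) = 3/4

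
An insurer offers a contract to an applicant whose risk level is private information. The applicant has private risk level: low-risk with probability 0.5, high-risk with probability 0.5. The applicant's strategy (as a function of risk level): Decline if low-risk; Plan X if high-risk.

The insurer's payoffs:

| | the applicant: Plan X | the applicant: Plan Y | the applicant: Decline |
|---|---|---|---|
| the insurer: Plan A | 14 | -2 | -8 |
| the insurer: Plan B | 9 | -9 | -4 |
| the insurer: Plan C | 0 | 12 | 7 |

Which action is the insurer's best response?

Plan C

Compute the insurer's expected payoff for each action, taking the expectation over the applicant's type.
E[Plan A] = 0.5·(-8) + 0.5·(14) = 3
E[Plan B] = 0.5·(-4) + 0.5·(9) = 2.5
E[Plan C] = 0.5·(7) + 0.5·(0) = 3.5
Best response: Plan C (3.5 is the largest).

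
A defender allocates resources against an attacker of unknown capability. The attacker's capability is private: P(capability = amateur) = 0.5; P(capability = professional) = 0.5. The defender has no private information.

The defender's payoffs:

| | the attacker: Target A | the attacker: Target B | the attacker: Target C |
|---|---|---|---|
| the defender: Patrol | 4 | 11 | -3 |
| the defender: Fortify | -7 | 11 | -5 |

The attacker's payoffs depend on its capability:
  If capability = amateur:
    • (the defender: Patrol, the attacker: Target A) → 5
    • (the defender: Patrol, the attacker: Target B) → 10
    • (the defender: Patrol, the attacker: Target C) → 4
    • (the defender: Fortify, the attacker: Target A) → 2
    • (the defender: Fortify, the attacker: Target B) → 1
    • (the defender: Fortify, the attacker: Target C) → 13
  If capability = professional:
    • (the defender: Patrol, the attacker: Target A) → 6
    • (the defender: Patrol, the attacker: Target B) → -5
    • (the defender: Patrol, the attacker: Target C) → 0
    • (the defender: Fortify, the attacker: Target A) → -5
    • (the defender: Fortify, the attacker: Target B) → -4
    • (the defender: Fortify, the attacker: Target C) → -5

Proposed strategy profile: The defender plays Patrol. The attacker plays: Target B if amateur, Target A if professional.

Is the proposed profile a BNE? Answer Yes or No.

Yes

A profile is a BNE iff every type of every player is best-responding given beliefs about the other side.
The defender plays Patrol: E[Patrol] = 0.5·(11) + 0.5·(4) = 7.5; E[Fortify] = 2. Best-responding. ✓
The attacker (capability amateur), facing Patrol: Target A gives 5, Target B gives 10, Target C gives 4. Proposed Target B is best. ✓
The attacker (capability professional), facing Patrol: Target A gives 6, Target B gives -5, Target C gives 0. Proposed Target A is best. ✓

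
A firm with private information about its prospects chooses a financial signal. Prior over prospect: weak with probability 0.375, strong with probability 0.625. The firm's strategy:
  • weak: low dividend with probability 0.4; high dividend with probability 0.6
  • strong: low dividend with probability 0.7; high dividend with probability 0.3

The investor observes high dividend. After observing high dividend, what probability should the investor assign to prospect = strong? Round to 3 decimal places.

P(high dividend) = 0.375·0.6 + 0.625·0.3 = 0.4125
P(strong | high dividend) = (0.625·0.3) / 0.4125 = 0.1875 / 0.4125 = 0.454545

0.455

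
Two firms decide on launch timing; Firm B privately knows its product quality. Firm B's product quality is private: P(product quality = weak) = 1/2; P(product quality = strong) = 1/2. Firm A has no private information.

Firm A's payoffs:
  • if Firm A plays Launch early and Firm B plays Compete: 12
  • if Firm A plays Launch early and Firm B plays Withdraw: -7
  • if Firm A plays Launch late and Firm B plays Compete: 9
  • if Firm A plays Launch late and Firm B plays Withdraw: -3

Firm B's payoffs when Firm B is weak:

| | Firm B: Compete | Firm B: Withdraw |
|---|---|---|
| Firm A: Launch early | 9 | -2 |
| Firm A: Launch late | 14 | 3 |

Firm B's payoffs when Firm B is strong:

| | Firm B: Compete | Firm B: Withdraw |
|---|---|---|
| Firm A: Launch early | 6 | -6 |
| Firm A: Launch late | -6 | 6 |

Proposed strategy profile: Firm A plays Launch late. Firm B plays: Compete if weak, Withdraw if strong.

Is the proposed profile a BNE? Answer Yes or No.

Yes

A profile is a BNE iff every type of every player is best-responding given beliefs about the other side.
Firm A plays Launch late: E[Launch late] = 1/2·(9) + 1/2·(-3) = 3; E[Launch early] = 5/2. Best-responding. ✓
Firm B (product quality weak), facing Launch late: Compete gives 14, Withdraw gives 3. Proposed Compete is best. ✓
Firm B (product quality strong), facing Launch late: Compete gives -6, Withdraw gives 6. Proposed Withdraw is best. ✓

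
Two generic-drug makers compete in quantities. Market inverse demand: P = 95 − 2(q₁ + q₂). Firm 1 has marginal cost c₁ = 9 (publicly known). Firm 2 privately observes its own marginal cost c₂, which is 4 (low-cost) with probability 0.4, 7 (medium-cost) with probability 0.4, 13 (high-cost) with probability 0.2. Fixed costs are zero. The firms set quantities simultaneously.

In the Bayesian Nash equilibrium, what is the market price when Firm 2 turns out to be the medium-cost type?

37

Type-c best response for Firm 2: q₂(c) = (95 − c)/4 − q₁/2.
Firm 1 maximizes expected profit; its first-order condition is 95 − 4q₁ − 2E[q₂] − 9 = 0.
Substituting E[q₂] and solving: E[c₂] = 7, so q₁ = (95 − 2·9 + 7)/6 = 14.
q₂(medium-cost) = 15, so P = 95 − 2·(14 + 15) = 37.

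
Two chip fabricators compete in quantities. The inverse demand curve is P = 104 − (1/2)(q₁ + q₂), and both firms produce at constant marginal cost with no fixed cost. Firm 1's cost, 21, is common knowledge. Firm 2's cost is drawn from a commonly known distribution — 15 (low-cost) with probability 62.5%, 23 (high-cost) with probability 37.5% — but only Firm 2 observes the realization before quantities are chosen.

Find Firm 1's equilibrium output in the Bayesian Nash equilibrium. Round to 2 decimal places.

53.33

Type-c best response for Firm 2: q₂(c) = (104 − c) − q₁/2.
Firm 1 maximizes expected profit; its first-order condition is 104 − q₁ − (1/2)E[q₂] − 21 = 0.
Substituting E[q₂] and solving: E[c₂] = 18, so q₁ = (104 − 2·21 + 18)/(3/2) = 53.3333.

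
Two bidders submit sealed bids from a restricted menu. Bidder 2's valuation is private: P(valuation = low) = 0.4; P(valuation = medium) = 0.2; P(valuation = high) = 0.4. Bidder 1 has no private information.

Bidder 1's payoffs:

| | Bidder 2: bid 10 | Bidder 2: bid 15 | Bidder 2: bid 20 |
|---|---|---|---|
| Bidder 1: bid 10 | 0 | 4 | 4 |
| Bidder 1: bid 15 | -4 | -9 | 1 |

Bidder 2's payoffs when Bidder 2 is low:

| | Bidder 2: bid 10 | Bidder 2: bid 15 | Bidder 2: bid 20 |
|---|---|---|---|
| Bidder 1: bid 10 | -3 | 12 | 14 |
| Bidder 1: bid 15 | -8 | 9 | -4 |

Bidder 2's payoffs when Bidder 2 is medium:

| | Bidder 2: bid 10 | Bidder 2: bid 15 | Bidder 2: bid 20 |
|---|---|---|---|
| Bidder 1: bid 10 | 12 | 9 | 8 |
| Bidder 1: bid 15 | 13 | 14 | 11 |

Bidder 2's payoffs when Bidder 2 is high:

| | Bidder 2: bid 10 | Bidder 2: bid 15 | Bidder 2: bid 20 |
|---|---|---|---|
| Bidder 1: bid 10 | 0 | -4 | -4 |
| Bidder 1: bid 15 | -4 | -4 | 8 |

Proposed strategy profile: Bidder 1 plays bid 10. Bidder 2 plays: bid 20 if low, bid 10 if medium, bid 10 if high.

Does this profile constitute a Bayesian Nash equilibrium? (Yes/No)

Yes

Bidder 1 plays bid 10: E[bid 10] = 0.4·(4) + 0.2·(0) + 0.4·(0) = 1.6; E[bid 15] = -2. Best-responding. ✓
Bidder 2 (valuation low), facing bid 10: bid 10 gives -3, bid 15 gives 12, bid 20 gives 14. Proposed bid 20 is best. ✓
Bidder 2 (valuation medium), facing bid 10: bid 10 gives 12, bid 15 gives 9, bid 20 gives 8. Proposed bid 10 is best. ✓
Bidder 2 (valuation high), facing bid 10: bid 10 gives 0, bid 15 gives -4, bid 20 gives -4. Proposed bid 10 is best. ✓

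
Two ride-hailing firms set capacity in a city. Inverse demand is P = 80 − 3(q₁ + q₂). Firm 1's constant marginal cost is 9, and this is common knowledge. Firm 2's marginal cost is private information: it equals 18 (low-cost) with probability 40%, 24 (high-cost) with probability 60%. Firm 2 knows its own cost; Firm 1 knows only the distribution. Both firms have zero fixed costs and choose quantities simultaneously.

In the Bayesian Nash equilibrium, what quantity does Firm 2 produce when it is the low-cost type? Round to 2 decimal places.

Type-c best response for Firm 2: q₂(c) = (80 − c)/6 − q₁/2.
Firm 1 maximizes expected profit; its first-order condition is 80 − 6q₁ − 3E[q₂] − 9 = 0.
Substituting E[q₂] and solving: E[c₂] = 21.6, so q₁ = (80 − 2·9 + 21.6)/9 = 9.28889.
q₂(low-cost) = (80 − 18 − 3·9.28889)/6 = 5.68889.

5.69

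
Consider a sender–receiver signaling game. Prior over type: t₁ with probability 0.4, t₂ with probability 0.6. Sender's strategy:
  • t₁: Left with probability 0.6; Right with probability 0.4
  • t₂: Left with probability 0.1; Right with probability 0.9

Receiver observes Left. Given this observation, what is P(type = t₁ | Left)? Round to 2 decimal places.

0.80

P(Left) = 0.4·0.6 + 0.6·0.1 = 0.3
P(t₁ | Left) = (0.4·0.6) / 0.3 = 0.24 / 0.3 = 0.8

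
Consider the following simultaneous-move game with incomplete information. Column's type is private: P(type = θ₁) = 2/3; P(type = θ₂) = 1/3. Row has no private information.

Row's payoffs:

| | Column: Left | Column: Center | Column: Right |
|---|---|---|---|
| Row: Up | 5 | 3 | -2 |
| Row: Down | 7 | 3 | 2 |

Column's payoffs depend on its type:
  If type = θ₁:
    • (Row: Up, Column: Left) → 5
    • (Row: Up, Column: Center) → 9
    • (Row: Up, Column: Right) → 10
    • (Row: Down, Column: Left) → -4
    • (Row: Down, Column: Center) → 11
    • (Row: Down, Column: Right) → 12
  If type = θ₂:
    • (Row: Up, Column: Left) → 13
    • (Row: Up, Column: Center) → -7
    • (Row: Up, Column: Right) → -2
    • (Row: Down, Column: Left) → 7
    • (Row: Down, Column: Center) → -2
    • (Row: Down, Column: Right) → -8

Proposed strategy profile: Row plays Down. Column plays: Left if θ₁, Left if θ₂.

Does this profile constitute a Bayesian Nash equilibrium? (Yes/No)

No

Row plays Down: E[Down] = 2/3·(7) + 1/3·(7) = 7; E[Up] = 5. Best-responding. ✓
Column (type θ₁), facing Down: Left gives -4, Center gives 11, Right gives 12. Proposed Left is not best — profitable deviation exists. ✗
Column (type θ₂), facing Down: Left gives 7, Center gives -2, Right gives -8. Proposed Left is best. ✓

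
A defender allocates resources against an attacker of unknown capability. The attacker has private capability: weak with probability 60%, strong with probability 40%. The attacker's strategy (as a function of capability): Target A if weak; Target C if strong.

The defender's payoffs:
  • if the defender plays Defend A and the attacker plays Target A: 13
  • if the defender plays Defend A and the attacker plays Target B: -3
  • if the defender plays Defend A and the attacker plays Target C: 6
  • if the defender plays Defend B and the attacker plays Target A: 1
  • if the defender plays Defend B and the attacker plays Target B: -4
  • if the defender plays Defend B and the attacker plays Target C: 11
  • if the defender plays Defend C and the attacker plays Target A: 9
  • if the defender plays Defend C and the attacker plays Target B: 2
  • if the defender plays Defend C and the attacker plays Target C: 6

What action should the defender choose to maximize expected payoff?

E[Defend A] = 0.6·(13) + 0.4·(6) = 10.2
E[Defend B] = 0.6·(1) + 0.4·(11) = 5
E[Defend C] = 0.6·(9) + 0.4·(6) = 7.8
Best response: Defend A (10.2 is the largest).

Defend A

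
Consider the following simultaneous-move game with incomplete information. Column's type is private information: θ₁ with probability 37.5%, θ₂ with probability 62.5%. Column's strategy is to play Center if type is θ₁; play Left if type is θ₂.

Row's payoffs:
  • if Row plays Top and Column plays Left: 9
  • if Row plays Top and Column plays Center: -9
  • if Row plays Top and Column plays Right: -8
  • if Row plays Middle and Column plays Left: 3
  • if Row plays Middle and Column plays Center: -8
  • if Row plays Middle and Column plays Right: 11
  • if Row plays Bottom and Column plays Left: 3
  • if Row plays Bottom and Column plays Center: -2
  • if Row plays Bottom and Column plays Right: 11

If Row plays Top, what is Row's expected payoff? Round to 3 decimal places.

E[Top] = 0.375·(-9) + 0.625·9 = (-3.375) + 5.625 = 2.25

2.250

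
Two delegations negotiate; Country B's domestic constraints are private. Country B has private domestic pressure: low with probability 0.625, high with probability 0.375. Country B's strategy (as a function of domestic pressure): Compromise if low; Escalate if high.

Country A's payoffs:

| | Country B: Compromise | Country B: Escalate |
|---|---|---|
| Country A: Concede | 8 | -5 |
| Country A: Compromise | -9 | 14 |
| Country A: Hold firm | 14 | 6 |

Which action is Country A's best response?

Compute Country A's expected payoff for each action, taking the expectation over Country B's type.
E[Concede] = 0.625·(8) + 0.375·(-5) = 3.125
E[Compromise] = 0.625·(-9) + 0.375·(14) = -0.375
E[Hold firm] = 0.625·(14) + 0.375·(6) = 11
Best response: Hold firm (11 is the largest).

Hold firm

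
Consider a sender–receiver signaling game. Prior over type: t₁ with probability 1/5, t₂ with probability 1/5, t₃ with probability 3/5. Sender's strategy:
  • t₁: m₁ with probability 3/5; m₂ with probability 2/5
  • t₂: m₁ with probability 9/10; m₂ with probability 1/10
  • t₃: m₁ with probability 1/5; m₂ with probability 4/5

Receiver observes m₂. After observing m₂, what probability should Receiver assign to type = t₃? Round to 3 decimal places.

0.828

Apply Bayes' rule using the sender's strategy as the likelihood.
P(m₂) = (1/5)·(2/5) + (1/5)·(1/10) + (3/5)·(4/5) = 29/50
P(t₃ | m₂) = ((3/5)·(4/5)) / (29/50) = (12/25) / (29/50) = 24/29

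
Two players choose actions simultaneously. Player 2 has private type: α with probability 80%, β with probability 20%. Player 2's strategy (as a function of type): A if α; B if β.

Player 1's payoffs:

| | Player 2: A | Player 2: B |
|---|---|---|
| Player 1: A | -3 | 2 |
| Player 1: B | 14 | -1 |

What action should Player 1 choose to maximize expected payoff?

B

Compute Player 1's expected payoff for each action, taking the expectation over Player 2's type.
E[A] = 0.8·(-3) + 0.2·(2) = -2
E[B] = 0.8·(14) + 0.2·(-1) = 11
Best response: B (11 is the largest).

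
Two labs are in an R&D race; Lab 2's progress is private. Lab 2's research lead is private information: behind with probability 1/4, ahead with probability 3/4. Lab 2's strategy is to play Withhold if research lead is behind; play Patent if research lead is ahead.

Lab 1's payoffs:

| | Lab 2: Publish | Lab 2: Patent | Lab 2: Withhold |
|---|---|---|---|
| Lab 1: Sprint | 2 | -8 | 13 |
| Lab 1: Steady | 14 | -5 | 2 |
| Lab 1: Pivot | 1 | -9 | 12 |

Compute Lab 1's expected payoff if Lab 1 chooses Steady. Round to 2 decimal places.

-3.25

E[Steady] = 1/4·2 + 3/4·(-5) = 1/2 + (-15/4) = -13/4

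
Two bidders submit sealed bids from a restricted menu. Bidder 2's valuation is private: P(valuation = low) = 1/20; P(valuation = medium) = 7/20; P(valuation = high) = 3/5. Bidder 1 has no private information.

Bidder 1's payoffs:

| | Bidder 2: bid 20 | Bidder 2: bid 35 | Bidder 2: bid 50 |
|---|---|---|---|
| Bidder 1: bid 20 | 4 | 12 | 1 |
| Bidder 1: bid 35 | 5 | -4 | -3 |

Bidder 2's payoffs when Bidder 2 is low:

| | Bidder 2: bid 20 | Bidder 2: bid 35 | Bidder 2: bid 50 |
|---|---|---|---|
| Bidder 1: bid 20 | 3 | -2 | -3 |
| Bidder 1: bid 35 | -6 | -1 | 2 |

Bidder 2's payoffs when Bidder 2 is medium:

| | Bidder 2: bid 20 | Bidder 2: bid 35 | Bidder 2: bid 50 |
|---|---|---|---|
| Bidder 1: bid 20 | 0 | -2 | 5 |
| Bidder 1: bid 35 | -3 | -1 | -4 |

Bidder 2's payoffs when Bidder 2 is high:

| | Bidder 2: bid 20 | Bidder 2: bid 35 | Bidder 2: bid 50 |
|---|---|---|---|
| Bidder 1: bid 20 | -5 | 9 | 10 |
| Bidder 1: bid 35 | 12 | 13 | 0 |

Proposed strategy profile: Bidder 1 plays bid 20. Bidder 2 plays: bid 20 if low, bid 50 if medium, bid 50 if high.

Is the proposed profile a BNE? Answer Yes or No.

Yes

Bidder 1 plays bid 20: E[bid 20] = 1/20·(4) + 7/20·(1) + 3/5·(1) = 23/20; E[bid 35] = -13/5. Best-responding. ✓
Bidder 2 (valuation low), facing bid 20: bid 20 gives 3, bid 35 gives -2, bid 50 gives -3. Proposed bid 20 is best. ✓
Bidder 2 (valuation medium), facing bid 20: bid 20 gives 0, bid 35 gives -2, bid 50 gives 5. Proposed bid 50 is best. ✓
Bidder 2 (valuation high), facing bid 20: bid 20 gives -5, bid 35 gives 9, bid 50 gives 10. Proposed bid 50 is best. ✓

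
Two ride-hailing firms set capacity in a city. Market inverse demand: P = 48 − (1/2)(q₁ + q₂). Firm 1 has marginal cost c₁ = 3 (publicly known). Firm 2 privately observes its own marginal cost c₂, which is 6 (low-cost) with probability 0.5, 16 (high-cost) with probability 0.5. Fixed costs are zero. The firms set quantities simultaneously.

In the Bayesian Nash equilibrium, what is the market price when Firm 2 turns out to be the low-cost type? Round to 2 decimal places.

18.17

Firm 2 with cost c maximizes (48 − (1/2)(q₁+q₂) − c)·q₂, giving q₂(c) = (48 − c − (1/2)q₁).
E[c₂] = 0.5·6 + 0.5·16 = 11
Firm 1's FOC against E[q₂] yields q₁ = (48 − 2·3 + E[c₂])/(3/2) = (48 − 6 + 11)/(3/2) = 35.3333.
q₂(low-cost) = 24.3333, so P = 48 − (1/2)·(35.3333 + 24.3333) = 18.1667.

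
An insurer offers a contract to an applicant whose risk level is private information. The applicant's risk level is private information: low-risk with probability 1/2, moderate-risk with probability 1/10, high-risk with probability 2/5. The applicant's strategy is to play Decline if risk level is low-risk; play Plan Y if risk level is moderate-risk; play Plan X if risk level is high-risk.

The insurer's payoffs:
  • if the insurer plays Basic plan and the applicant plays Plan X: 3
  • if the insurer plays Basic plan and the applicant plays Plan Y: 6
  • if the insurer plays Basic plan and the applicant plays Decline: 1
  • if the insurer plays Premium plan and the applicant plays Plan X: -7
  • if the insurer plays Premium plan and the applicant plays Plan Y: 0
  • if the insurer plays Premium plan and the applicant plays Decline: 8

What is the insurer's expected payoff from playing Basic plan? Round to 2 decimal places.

E[Basic plan] = 1/2·1 + 1/10·6 + 2/5·3 = 1/2 + 3/5 + 6/5 = 23/10

2.30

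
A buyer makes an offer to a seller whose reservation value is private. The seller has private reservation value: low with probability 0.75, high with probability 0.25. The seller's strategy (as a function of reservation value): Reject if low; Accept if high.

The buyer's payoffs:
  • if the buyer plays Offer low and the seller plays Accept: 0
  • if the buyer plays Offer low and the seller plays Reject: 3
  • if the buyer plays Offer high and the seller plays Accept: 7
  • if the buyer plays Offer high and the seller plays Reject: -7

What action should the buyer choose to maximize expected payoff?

Compute the buyer's expected payoff for each action, taking the expectation over the seller's type.
E[Offer low] = 0.75·(3) + 0.25·(0) = 2.25
E[Offer high] = 0.75·(-7) + 0.25·(7) = -3.5
Best response: Offer low (2.25 is the largest).

Offer low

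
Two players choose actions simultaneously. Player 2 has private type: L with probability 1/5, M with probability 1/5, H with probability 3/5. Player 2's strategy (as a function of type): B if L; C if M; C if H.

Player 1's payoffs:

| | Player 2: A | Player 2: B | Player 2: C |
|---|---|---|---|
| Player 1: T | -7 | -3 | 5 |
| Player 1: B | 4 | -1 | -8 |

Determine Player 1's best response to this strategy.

Compute Player 1's expected payoff for each action, taking the expectation over Player 2's type.
E[T] = 1/5·(-3) + 1/5·(5) + 3/5·(5) = 17/5
E[B] = 1/5·(-1) + 1/5·(-8) + 3/5·(-8) = -33/5
Best response: T (17/5 is the largest).

T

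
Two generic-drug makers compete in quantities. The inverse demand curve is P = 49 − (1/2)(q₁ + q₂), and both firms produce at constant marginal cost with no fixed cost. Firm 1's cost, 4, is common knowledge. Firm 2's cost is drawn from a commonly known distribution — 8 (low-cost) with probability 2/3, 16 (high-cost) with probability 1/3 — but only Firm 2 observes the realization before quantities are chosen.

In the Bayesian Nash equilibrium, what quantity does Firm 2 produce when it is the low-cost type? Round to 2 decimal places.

23.78

Firm 2 with cost c maximizes (49 − (1/2)(q₁+q₂) − c)·q₂, giving q₂(c) = (49 − c − (1/2)q₁).
E[c₂] = 2/3·8 + 1/3·16 = 10.6667
Firm 1's FOC against E[q₂] yields q₁ = (49 − 2·4 + E[c₂])/(3/2) = (49 − 8 + 10.6667)/(3/2) = 34.4444.
q₂(low-cost) = (49 − 8 − (1/2)·34.4444) = 23.7778.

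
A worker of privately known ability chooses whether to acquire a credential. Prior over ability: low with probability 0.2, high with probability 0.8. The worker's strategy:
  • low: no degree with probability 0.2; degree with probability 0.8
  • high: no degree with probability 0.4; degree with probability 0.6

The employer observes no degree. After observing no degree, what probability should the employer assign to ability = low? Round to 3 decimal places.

0.111

P(no degree) = 0.2·0.2 + 0.8·0.4 = 0.36
P(low | no degree) = (0.2·0.2) / 0.36 = 0.04 / 0.36 = 0.111111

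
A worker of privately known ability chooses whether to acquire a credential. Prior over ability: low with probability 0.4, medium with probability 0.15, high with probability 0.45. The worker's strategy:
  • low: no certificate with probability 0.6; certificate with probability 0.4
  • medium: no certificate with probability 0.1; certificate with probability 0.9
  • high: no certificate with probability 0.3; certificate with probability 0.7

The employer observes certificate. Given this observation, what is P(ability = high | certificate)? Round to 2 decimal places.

0.52

Apply Bayes' rule using the sender's strategy as the likelihood.
P(certificate) = 0.4·0.4 + 0.15·0.9 + 0.45·0.7 = 0.61
P(high | certificate) = (0.45·0.7) / 0.61 = 0.315 / 0.61 = 0.516393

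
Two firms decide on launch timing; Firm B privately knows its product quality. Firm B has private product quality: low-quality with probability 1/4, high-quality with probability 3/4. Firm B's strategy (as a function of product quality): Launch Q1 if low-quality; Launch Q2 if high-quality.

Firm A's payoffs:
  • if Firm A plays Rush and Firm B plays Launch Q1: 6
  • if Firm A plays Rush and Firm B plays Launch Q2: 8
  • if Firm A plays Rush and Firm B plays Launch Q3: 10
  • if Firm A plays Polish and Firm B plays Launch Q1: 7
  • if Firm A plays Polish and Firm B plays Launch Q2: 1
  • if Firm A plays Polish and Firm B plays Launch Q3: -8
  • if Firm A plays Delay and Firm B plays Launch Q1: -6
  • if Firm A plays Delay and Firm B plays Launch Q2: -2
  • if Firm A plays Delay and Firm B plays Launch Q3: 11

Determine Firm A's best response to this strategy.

Compute Firm A's expected payoff for each action, taking the expectation over Firm B's type.
E[Rush] = 1/4·(6) + 3/4·(8) = 15/2
E[Polish] = 1/4·(7) + 3/4·(1) = 5/2
E[Delay] = 1/4·(-6) + 3/4·(-2) = -3
Best response: Rush (15/2 is the largest).

Rush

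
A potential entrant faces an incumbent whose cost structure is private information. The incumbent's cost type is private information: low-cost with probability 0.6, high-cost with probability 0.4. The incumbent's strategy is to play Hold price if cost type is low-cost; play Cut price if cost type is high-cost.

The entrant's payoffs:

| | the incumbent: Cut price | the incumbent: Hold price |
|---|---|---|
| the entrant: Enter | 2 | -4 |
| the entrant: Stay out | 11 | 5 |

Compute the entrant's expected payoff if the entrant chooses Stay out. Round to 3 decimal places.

E[Stay out] = 0.6·5 + 0.4·11 = 3 + 4.4 = 7.4

7.400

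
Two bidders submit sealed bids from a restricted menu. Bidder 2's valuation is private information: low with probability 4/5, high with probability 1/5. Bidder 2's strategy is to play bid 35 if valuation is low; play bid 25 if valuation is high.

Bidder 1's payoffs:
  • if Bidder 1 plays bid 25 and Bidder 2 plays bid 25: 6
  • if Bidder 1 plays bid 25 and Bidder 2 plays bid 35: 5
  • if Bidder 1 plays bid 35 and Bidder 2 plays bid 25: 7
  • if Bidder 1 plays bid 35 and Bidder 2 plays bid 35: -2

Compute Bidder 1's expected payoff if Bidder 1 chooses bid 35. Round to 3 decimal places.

Take the expectation over Bidder 2's valuation, weighting each type's action by its prior probability.
E[bid 35] = 4/5·(-2) + 1/5·7 = (-8/5) + 7/5 = -1/5

-0.200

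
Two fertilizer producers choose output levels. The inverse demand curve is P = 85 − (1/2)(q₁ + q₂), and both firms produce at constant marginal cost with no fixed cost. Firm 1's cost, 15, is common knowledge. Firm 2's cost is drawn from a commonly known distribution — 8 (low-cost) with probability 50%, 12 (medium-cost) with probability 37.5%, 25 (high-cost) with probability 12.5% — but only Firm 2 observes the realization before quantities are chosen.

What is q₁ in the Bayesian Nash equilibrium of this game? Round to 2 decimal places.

44.42

Type-c best response for Firm 2: q₂(c) = (85 − c) − q₁/2.
Firm 1 maximizes expected profit; its first-order condition is 85 − q₁ − (1/2)E[q₂] − 15 = 0.
Substituting E[q₂] and solving: E[c₂] = 11.625, so q₁ = (85 − 2·15 + 11.625)/(3/2) = 44.4167.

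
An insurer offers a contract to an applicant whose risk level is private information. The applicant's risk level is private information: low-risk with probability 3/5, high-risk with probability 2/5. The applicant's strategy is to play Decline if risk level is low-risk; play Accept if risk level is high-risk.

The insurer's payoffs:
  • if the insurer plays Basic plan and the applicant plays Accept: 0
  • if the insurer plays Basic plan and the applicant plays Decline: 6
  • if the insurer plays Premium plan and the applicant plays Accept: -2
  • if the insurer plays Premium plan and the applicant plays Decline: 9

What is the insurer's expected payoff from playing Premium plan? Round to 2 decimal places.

4.60

Take the expectation over the applicant's risk level, weighting each type's action by its prior probability.
E[Premium plan] = 3/5·9 + 2/5·(-2) = 27/5 + (-4/5) = 23/5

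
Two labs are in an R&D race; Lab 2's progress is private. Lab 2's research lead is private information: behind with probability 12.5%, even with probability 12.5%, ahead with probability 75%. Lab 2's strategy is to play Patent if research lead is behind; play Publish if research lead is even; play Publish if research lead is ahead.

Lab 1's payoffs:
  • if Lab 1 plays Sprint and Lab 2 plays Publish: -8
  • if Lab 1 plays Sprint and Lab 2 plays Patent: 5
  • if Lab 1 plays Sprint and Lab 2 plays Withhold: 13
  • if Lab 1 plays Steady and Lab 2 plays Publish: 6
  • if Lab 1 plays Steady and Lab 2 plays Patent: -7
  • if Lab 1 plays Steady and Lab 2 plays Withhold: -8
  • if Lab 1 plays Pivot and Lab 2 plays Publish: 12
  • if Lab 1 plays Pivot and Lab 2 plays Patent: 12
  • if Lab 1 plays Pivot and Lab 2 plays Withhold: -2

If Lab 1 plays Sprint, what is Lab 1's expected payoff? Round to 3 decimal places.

Take the expectation over Lab 2's research lead, weighting each type's action by its prior probability.
E[Sprint] = 0.125·5 + 0.125·(-8) + 0.75·(-8) = 0.625 + (-1) + (-6) = -6.375

-6.375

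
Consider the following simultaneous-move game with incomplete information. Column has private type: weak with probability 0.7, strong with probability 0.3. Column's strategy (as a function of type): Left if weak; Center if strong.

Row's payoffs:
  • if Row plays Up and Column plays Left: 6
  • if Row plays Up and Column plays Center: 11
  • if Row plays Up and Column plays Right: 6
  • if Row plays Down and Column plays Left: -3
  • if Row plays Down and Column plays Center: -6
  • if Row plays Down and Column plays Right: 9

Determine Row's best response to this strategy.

E[Up] = 0.7·(6) + 0.3·(11) = 7.5
E[Down] = 0.7·(-3) + 0.3·(-6) = -3.9
Best response: Up (7.5 is the largest).

Up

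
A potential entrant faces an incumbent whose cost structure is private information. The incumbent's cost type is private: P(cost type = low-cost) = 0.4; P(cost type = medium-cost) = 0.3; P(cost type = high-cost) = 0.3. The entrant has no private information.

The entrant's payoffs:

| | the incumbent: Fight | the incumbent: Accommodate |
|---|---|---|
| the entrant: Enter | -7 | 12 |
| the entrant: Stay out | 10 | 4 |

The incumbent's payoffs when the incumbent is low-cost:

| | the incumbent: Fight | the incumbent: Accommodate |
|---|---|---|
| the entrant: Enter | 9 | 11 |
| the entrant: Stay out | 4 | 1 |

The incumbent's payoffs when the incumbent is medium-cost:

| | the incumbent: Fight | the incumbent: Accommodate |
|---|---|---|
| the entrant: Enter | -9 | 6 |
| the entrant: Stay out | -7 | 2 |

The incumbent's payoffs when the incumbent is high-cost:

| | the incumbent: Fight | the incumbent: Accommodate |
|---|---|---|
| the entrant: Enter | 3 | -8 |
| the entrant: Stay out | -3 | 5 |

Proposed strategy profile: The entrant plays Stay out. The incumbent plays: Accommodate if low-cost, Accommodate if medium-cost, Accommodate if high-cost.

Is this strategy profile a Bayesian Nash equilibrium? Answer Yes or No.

The entrant plays Stay out: E[Stay out] = 0.4·(4) + 0.3·(4) + 0.3·(4) = 4; E[Enter] = 12. Not best-responding. ✗
The incumbent (cost type low-cost), facing Stay out: Fight gives 4, Accommodate gives 1. Proposed Accommodate is not best — profitable deviation exists. ✗
The incumbent (cost type medium-cost), facing Stay out: Fight gives -7, Accommodate gives 2. Proposed Accommodate is best. ✓
The incumbent (cost type high-cost), facing Stay out: Fight gives -3, Accommodate gives 5. Proposed Accommodate is best. ✓

No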